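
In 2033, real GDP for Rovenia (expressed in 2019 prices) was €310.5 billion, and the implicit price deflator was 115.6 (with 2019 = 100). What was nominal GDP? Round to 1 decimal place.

Nominal GDP = Real × (implicit price deflator/100) = 310.5 × 1.156 = 358.94.

€358.9 billion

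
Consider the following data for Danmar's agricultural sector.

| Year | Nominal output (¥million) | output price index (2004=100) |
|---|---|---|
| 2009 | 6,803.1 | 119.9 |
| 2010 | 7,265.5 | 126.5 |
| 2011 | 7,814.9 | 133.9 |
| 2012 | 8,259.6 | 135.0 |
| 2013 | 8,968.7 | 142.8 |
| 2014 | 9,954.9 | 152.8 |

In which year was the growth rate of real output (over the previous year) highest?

2012

2010: real = 7265.5/1.265 = 5743.48; growth vs 2009 (5673.98) = 1.22%.
2011: real = 7814.9/1.339 = 5836.37; growth vs 2010 (5743.48) = 1.62%.
2012: real = 8259.6/1.350 = 6118.22; growth vs 2011 (5836.37) = 4.83%.
2013: real = 8968.7/1.428 = 6280.60; growth vs 2012 (6118.22) = 2.65%.
2014: real = 9954.9/1.528 = 6514.99; growth vs 2013 (6280.60) = 3.73%.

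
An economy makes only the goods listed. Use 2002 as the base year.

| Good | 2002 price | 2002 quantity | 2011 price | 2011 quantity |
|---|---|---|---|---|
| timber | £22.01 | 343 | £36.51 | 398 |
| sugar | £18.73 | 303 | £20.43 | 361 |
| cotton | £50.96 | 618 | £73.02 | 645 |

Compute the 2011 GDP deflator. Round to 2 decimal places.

Nominal GDP 2011 = 36.51·398 + 20.43·361 + 73.02·645 = 69004.11.
Real GDP 2011 (at 2002 prices) = 22.01·398 + 18.73·361 + 50.96·645 = 48390.71.
Deflator = Nominal/Real × 100 = 69004.11/48390.71 × 100 = 142.598.

142.60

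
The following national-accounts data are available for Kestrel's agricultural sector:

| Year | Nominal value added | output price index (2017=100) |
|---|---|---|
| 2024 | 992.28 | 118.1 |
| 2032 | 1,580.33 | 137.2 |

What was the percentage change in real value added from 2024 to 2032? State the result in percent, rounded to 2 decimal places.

Deflate each year: 2024 → 992.28/1.181 = 840.20; 2032 → 1580.33/1.372 = 1151.84.
So real value added changed by 1151.84/840.20 − 1 = 0.3709, i.e. 37.09%.

37.09%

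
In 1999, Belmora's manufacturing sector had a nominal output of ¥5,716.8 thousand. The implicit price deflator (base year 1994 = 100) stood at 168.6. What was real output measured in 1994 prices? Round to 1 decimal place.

¥3,390.7 thousand

Real output = Nominal / (implicit price deflator/100) = 5716.8 / 1.686 = 3390.75.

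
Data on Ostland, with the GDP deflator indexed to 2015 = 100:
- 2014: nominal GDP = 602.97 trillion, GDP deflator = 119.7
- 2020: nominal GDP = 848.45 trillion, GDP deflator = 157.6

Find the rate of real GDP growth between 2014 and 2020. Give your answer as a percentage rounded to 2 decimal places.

Deflate each year: 2014 → 602.97/1.197 = 503.73; 2020 → 848.45/1.576 = 538.36.
So real GDP changed by 538.36/503.73 − 1 = 0.0687, i.e. 6.87%.

6.87%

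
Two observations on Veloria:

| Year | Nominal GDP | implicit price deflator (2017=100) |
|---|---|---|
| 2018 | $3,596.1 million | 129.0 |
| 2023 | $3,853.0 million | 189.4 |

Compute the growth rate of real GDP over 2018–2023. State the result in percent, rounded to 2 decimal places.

-27.02%

Real GDP 2018 = 3596.1 / 1.290 = 2787.67.
Real GDP 2023 = 3853.0 / 1.894 = 2034.32.
Real growth = 2034.32 / 2787.67 − 1 = -0.2702.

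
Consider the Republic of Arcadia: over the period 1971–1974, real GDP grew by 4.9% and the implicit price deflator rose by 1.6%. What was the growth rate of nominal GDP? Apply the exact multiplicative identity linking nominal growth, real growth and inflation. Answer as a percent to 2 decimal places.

(1 + g_nom) = (1 + g_real)(1 + π) = 1.0490 × 1.0160 = 1.06578.

6.58%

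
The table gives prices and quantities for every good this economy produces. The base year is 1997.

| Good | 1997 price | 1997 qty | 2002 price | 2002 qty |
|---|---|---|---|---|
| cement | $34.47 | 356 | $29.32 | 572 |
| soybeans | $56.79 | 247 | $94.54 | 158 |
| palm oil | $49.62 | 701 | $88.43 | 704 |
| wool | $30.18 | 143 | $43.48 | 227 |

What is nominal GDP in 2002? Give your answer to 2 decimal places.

$103833.04

Nominal GDP 2002 = Σ (p_2002 × q_2002) = 29.32·572 + 94.54·158 + 88.43·704 + 43.48·227 = 103833.04.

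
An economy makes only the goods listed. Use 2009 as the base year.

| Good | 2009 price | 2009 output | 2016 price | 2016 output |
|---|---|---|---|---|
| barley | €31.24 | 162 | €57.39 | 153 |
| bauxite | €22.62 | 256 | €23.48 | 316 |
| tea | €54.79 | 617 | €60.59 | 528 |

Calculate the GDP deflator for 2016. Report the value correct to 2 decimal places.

117.95

Nominal GDP 2016 = 57.39·153 + 23.48·316 + 60.59·528 = 48191.87.
Real GDP 2016 (at 2009 prices) = 31.24·153 + 22.62·316 + 54.79·528 = 40856.76.
Deflator = Nominal/Real × 100 = 48191.87/40856.76 × 100 = 117.953.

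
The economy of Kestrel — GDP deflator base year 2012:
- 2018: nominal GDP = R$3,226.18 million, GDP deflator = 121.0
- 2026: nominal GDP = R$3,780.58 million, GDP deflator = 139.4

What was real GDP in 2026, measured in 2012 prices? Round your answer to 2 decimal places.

Real GDP = Nominal / (GDP deflator/100) = 3780.58 / 1.394 = 2712.04.

R$2,712.04 million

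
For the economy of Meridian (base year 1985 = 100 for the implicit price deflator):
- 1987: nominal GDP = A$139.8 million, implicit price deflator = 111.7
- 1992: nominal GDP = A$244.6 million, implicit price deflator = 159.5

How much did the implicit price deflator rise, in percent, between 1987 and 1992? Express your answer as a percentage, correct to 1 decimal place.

Price-level change = 159.5 / 111.7 − 1 = 0.4279.

42.8%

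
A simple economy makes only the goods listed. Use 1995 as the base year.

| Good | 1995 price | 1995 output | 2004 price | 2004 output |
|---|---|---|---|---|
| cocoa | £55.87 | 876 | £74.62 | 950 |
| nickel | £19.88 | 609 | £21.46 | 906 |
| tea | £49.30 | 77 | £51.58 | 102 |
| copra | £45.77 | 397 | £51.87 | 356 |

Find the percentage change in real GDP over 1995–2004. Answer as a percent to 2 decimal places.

11.32%

Real GDP 1995 = Nominal GDP 1995 = 55.87·876 + 19.88·609 + 49.30·77 + 45.77·397 = 83015.83.
Real GDP 2004 (at 1995 prices) = 55.87·950 + 19.88·906 + 49.30·102 + 45.77·356 = 92410.50.
Real growth = 92410.50/83015.83 − 1 = 0.1132.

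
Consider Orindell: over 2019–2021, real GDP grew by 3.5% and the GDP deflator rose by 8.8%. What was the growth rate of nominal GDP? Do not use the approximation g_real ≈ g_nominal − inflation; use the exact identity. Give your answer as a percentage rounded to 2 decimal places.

(1 + g_nom) = (1 + g_real)(1 + π) = 1.0350 × 1.0880 = 1.12608.

12.61%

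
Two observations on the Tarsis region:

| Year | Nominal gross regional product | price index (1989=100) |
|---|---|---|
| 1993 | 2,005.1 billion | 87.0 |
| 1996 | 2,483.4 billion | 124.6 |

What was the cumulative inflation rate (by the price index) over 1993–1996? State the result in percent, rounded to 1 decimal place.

Price-level change = 124.6 / 87.0 − 1 = 0.4322.

43.2%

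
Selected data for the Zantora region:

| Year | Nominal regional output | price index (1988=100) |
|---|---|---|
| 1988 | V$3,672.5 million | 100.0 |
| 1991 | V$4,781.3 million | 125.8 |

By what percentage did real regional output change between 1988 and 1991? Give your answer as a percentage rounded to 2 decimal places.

Real regional output 1988 = 3672.5 / 1.000 = 3672.50.
Real regional output 1991 = 4781.3 / 1.258 = 3800.72.
Real growth = 3800.72 / 3672.50 − 1 = 0.0349.

3.49%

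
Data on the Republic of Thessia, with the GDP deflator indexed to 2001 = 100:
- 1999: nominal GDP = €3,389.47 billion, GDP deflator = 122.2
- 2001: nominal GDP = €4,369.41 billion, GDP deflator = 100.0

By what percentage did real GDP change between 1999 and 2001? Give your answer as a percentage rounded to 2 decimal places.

57.53%

Real GDP 1999 = 3389.47 / 1.222 = 2773.71.
Real GDP 2001 = 4369.41 / 1.000 = 4369.41.
Real growth = 4369.41 / 2773.71 − 1 = 0.5753.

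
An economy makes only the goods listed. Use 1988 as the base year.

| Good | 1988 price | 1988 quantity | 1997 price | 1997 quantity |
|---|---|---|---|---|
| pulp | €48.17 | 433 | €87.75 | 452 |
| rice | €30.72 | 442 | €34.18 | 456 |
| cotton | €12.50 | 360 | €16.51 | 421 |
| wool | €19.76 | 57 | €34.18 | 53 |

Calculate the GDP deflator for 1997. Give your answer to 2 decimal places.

152.08

Nominal GDP 1997 = 87.75·452 + 34.18·456 + 16.51·421 + 34.18·53 = 64011.33.
Real GDP 1997 (at 1988 prices) = 48.17·452 + 30.72·456 + 12.50·421 + 19.76·53 = 42090.94.
Deflator = Nominal/Real × 100 = 64011.33/42090.94 × 100 = 152.079.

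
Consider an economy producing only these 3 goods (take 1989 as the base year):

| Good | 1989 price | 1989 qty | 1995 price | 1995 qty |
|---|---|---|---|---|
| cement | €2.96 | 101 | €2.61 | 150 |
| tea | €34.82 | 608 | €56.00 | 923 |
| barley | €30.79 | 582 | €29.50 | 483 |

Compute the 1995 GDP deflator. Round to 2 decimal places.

139.77

Nominal GDP 1995 = 2.61·150 + 56.00·923 + 29.50·483 = 66328.00.
Real GDP 1995 (at 1989 prices) = 2.96·150 + 34.82·923 + 30.79·483 = 47454.43.
Deflator = Nominal/Real × 100 = 66328.00/47454.43 × 100 = 139.772.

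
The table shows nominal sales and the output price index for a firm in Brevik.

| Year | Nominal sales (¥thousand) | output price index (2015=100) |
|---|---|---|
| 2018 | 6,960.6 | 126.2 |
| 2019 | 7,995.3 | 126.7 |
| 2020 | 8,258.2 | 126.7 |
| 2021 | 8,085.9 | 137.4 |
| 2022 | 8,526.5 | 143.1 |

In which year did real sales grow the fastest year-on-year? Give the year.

2019

2019: real = 7995.3/1.267 = 6310.42; growth vs 2018 (5515.53) = 14.41%.
2020: real = 8258.2/1.267 = 6517.92; growth vs 2019 (6310.42) = 3.29%.
2021: real = 8085.9/1.374 = 5884.93; growth vs 2020 (6517.92) = -9.71%.
2022: real = 8526.5/1.431 = 5958.42; growth vs 2021 (5884.93) = 1.25%.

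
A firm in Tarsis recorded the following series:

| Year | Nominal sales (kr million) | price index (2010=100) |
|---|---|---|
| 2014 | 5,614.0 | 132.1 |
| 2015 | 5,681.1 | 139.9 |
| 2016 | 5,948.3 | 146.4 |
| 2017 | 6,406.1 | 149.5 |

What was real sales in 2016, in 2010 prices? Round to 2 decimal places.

kr 4,063.05 million

Real sales 2016 = 5948.3 / 1.464 = 4063.05.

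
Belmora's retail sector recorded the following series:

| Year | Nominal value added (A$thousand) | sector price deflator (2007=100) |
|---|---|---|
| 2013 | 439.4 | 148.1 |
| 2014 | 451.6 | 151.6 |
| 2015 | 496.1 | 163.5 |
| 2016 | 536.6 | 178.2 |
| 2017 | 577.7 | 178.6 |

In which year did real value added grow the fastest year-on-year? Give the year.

2014: real = 451.6/1.516 = 297.89; growth vs 2013 (296.69) = 0.40%.
2015: real = 496.1/1.635 = 303.43; growth vs 2014 (297.89) = 1.86%.
2016: real = 536.6/1.782 = 301.12; growth vs 2015 (303.43) = -0.76%.
2017: real = 577.7/1.786 = 323.46; growth vs 2016 (301.12) = 7.42%.

2017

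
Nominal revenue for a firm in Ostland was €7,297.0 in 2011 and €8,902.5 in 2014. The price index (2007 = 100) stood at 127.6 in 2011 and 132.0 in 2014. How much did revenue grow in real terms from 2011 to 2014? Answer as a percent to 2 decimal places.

Deflate each year: 2011 → 7297.0/1.276 = 5718.65; 2014 → 8902.5/1.320 = 6744.32.
So real revenue changed by 6744.32/5718.65 − 1 = 0.1794, i.e. 17.94%.

17.94%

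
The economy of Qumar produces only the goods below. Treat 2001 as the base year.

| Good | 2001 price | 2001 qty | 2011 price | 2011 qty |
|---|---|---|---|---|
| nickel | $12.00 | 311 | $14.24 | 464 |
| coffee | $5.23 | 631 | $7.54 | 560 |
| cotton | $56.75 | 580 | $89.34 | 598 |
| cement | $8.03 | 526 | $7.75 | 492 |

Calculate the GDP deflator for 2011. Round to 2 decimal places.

Nominal GDP 2011 = 14.24·464 + 7.54·560 + 89.34·598 + 7.75·492 = 68068.08.
Real GDP 2011 (at 2001 prices) = 12.00·464 + 5.23·560 + 56.75·598 + 8.03·492 = 46384.06.
Deflator = Nominal/Real × 100 = 68068.08/46384.06 × 100 = 146.749.

146.75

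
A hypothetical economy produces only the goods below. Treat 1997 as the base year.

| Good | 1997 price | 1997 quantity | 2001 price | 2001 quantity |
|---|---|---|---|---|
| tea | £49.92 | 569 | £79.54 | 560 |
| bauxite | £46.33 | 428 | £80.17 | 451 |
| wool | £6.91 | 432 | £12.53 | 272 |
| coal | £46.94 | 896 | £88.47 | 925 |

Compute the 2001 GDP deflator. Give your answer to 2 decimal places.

Nominal GDP 2001 = 79.54·560 + 80.17·451 + 12.53·272 + 88.47·925 = 165941.98.
Real GDP 2001 (at 1997 prices) = 49.92·560 + 46.33·451 + 6.91·272 + 46.94·925 = 94149.05.
Deflator = Nominal/Real × 100 = 165941.98/94149.05 × 100 = 176.255.

176.25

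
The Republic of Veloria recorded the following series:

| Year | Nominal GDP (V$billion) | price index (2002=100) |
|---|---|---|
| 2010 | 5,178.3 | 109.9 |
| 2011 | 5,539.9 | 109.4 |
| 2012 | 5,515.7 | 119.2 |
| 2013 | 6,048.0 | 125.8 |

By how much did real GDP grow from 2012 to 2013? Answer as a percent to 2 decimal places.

3.90%

Real GDP 2012 = 5515.7/1.192 = 4627.27.
Real GDP 2013 = 6048.0/1.258 = 4807.63.
Change = 4807.63/4627.27 − 1 = 0.0390.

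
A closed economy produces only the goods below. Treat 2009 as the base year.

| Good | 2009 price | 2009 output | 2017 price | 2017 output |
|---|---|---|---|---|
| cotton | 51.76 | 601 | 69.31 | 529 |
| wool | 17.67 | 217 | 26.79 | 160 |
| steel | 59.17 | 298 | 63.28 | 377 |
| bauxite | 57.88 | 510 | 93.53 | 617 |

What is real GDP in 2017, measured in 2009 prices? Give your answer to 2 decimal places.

88227.29

Real GDP 2017 = Σ (p_2009 × q_2017) = 51.76·529 + 17.67·160 + 59.17·377 + 57.88·617 = 88227.29.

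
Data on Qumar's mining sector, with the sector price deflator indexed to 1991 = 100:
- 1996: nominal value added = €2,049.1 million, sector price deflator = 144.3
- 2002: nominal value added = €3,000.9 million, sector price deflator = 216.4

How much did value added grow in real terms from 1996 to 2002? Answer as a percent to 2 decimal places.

-2.34%

Real value added 1996 = 2049.1 / 1.443 = 1420.03.
Real value added 2002 = 3000.9 / 2.164 = 1386.74.
Real growth = 1386.74 / 1420.03 − 1 = -0.0234.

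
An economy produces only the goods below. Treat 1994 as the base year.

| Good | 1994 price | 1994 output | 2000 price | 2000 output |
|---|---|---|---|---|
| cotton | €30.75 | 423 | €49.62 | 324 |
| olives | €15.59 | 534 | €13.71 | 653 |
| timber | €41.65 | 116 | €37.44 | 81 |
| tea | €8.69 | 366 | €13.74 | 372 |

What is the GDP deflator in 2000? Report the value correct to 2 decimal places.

124.01

Nominal GDP 2000 = 49.62·324 + 13.71·653 + 37.44·81 + 13.74·372 = 33173.43.
Real GDP 2000 (at 1994 prices) = 30.75·324 + 15.59·653 + 41.65·81 + 8.69·372 = 26749.60.
Deflator = Nominal/Real × 100 = 33173.43/26749.60 × 100 = 124.015.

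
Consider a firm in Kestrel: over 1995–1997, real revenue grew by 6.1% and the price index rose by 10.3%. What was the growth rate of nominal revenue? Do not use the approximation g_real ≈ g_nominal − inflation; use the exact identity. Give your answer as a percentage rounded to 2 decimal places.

(1 + g_nom) = (1 + g_real)(1 + π) = 1.0610 × 1.1030 = 1.17028.

17.03%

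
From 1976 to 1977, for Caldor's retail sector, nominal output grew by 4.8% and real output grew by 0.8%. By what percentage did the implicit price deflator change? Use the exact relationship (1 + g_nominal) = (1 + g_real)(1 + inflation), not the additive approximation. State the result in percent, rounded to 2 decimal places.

(1 + g_nom) = (1 + g_real)(1 + π), so π = 1.0480 / 1.0080 − 1 = 0.03968.

3.97%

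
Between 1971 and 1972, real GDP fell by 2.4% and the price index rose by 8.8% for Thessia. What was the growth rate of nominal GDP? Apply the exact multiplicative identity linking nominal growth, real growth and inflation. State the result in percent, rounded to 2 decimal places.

6.19%

(1 + g_nom) = (1 + g_real)(1 + π) = 0.9760 × 1.0880 = 1.06189.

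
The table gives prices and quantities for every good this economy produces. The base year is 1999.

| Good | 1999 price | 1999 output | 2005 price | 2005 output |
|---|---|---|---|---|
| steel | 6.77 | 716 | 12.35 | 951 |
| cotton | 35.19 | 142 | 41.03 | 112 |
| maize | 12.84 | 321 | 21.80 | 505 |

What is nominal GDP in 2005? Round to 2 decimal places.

Nominal GDP 2005 = Σ (p_2005 × q_2005) = 12.35·951 + 41.03·112 + 21.80·505 = 27349.21.

27349.21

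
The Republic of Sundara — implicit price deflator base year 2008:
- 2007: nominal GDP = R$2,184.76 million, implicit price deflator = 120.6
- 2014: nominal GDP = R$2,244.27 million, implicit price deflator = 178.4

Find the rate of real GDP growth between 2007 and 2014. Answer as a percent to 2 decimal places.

-30.56%

Deflate each year: 2007 → 2184.76/1.206 = 1811.58; 2014 → 2244.27/1.784 = 1258.00.
So real GDP changed by 1258.00/1811.58 − 1 = -0.3056, i.e. -30.56%.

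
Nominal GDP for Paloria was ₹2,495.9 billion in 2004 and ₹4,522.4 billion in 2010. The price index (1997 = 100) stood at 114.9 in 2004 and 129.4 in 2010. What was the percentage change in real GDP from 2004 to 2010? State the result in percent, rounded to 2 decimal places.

60.89%

Deflate each year: 2004 → 2495.9/1.149 = 2172.24; 2010 → 4522.4/1.294 = 3494.90.
So real GDP changed by 3494.90/2172.24 − 1 = 0.6089, i.e. 60.89%.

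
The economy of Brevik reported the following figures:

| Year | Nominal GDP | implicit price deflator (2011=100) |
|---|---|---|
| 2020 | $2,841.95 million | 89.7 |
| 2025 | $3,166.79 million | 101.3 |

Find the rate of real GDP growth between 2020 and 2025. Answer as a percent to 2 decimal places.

Real GDP 2020 = 2841.95 / 0.897 = 3168.28.
Real GDP 2025 = 3166.79 / 1.013 = 3126.15.
Real growth = 3126.15 / 3168.28 − 1 = -0.0133.

-1.33%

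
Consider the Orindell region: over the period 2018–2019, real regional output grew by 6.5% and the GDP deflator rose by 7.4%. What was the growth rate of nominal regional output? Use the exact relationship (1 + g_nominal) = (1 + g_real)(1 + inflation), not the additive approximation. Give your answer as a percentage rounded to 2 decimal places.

14.38%

(1 + g_nom) = (1 + g_real)(1 + π) = 1.0650 × 1.0740 = 1.14381.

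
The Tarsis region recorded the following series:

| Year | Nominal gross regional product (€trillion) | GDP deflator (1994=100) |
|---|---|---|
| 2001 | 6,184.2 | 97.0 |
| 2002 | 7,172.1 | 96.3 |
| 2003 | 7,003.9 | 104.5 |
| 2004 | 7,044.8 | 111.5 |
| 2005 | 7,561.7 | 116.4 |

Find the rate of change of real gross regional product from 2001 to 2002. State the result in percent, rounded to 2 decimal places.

16.82%

Real gross regional product 2001 = 6184.2/0.970 = 6375.46.
Real gross regional product 2002 = 7172.1/0.963 = 7447.66.
Change = 7447.66/6375.46 − 1 = 0.1682.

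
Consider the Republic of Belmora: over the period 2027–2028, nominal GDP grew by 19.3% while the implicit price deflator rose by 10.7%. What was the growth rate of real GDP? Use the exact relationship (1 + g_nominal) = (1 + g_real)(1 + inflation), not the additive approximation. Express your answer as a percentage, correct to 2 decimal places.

(1 + g_nom) = (1 + g_real)(1 + π), so g_real = 1.1930 / 1.1070 − 1 = 0.07769.

7.77%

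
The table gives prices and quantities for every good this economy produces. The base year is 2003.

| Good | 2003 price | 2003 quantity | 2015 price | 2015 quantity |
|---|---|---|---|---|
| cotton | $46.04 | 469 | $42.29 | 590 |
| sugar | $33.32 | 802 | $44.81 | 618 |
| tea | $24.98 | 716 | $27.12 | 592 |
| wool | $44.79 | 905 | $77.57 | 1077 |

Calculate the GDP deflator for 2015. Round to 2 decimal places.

Nominal GDP 2015 = 42.29·590 + 44.81·618 + 27.12·592 + 77.57·1077 = 152241.61.
Real GDP 2015 (at 2003 prices) = 46.04·590 + 33.32·618 + 24.98·592 + 44.79·1077 = 110782.35.
Deflator = Nominal/Real × 100 = 152241.61/110782.35 × 100 = 137.424.

137.42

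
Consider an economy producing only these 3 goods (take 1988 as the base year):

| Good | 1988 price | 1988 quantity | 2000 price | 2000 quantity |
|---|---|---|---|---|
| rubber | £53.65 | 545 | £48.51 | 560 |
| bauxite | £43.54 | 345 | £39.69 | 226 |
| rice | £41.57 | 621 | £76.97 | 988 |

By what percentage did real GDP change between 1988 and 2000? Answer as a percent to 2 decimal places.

Real GDP 1988 = Nominal GDP 1988 = 53.65·545 + 43.54·345 + 41.57·621 = 70075.52.
Real GDP 2000 (at 1988 prices) = 53.65·560 + 43.54·226 + 41.57·988 = 80955.20.
Real growth = 80955.20/70075.52 − 1 = 0.1553.

15.53%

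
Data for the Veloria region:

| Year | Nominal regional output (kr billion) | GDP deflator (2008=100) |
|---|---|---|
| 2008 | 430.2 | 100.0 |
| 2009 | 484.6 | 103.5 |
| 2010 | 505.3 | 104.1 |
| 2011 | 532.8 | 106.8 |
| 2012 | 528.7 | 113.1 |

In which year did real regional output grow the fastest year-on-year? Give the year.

2009

2009: real = 484.6/1.035 = 468.21; growth vs 2008 (430.20) = 8.84%.
2010: real = 505.3/1.041 = 485.40; growth vs 2009 (468.21) = 3.67%.
2011: real = 532.8/1.068 = 498.88; growth vs 2010 (485.40) = 2.78%.
2012: real = 528.7/1.131 = 467.46; growth vs 2011 (498.88) = -6.30%.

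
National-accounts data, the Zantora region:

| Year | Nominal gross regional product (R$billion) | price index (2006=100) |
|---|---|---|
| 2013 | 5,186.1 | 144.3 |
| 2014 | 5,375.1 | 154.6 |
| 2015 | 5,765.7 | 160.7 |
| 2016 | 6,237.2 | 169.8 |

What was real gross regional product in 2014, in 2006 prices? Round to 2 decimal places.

Real gross regional product 2014 = 5375.1 / 1.546 = 3476.78.

R$3,476.78 billion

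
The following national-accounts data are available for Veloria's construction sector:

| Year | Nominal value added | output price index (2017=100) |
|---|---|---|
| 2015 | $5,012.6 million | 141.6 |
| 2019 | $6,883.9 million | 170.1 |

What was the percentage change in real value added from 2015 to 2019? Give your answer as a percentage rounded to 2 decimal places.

14.32%

Real value added 2015 = 5012.6 / 1.416 = 3539.97.
Real value added 2019 = 6883.9 / 1.701 = 4046.97.
Real growth = 4046.97 / 3539.97 − 1 = 0.1432.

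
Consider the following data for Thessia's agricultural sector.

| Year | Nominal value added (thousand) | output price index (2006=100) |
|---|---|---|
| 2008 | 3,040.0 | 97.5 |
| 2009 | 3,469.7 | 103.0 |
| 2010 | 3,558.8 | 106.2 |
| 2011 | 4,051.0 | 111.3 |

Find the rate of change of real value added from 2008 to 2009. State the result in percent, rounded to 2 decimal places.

8.04%

Real value added 2008 = 3040.0/0.975 = 3117.95.
Real value added 2009 = 3469.7/1.030 = 3368.64.
Change = 3368.64/3117.95 − 1 = 0.0804.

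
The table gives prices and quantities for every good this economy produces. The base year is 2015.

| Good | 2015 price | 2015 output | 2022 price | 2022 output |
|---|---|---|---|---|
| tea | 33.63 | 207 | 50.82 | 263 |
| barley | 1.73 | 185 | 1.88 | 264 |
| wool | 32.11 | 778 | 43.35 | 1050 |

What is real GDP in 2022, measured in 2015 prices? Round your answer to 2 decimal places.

43016.91

Real GDP 2022 = Σ (p_2015 × q_2022) = 33.63·263 + 1.73·264 + 32.11·1050 = 43016.91.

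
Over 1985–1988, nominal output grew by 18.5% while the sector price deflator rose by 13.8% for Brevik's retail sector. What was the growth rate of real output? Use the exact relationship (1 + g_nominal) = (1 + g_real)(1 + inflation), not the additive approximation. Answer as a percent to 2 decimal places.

(1 + g_nom) = (1 + g_real)(1 + π), so g_real = 1.1850 / 1.1380 − 1 = 0.04130.

4.13%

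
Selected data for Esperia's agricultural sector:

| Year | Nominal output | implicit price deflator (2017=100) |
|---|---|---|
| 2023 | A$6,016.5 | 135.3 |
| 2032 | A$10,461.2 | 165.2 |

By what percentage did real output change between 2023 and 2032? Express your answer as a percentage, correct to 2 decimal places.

Deflate each year: 2023 → 6016.5/1.353 = 4446.78; 2032 → 10461.2/1.652 = 6332.45.
So real output changed by 6332.45/4446.78 − 1 = 0.4241, i.e. 42.41%.

42.41%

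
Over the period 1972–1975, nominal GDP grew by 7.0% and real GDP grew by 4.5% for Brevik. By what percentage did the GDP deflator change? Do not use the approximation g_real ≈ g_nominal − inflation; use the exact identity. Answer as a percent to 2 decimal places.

(1 + g_nom) = (1 + g_real)(1 + π), so π = 1.0700 / 1.0450 − 1 = 0.02392.

2.39%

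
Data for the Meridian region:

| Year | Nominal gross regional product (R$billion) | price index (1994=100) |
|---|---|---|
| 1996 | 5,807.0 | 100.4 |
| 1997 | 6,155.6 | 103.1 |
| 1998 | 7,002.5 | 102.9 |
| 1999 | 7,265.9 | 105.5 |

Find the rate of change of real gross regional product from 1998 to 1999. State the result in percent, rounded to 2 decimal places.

Real gross regional product 1998 = 7002.5/1.029 = 6805.15.
Real gross regional product 1999 = 7265.9/1.055 = 6887.11.
Change = 6887.11/6805.15 − 1 = 0.0120.

1.20%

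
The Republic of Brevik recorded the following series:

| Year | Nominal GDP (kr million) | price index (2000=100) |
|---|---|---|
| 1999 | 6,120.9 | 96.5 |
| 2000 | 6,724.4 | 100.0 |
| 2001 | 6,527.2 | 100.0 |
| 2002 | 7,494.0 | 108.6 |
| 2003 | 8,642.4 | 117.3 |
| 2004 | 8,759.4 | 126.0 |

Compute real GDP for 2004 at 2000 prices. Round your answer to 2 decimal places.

kr 6,951.90 million

Real GDP 2004 = 8759.4 / 1.260 = 6951.90.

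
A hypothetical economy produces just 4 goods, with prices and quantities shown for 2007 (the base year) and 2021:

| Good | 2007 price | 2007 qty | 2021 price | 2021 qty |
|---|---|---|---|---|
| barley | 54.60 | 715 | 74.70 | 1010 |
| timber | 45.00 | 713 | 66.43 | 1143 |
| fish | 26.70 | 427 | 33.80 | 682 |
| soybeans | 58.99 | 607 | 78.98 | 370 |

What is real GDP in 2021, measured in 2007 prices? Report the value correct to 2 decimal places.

146616.70

Real GDP 2021 = Σ (p_2007 × q_2021) = 54.60·1010 + 45.00·1143 + 26.70·682 + 58.99·370 = 146616.70.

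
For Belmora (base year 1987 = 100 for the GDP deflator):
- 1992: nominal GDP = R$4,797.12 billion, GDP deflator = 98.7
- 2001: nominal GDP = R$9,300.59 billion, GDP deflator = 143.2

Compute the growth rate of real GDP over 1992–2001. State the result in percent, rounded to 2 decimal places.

33.63%

Real GDP 1992 = 4797.12 / 0.987 = 4860.30.
Real GDP 2001 = 9300.59 / 1.432 = 6494.83.
Real growth = 6494.83 / 4860.30 − 1 = 0.3363.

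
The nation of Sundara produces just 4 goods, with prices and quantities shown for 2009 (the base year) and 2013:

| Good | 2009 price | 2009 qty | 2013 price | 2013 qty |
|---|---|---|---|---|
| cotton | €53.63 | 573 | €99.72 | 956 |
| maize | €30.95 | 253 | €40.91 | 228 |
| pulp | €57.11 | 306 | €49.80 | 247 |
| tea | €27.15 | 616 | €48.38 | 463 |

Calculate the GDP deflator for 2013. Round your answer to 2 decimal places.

163.95

Nominal GDP 2013 = 99.72·956 + 40.91·228 + 49.80·247 + 48.38·463 = 139360.34.
Real GDP 2013 (at 2009 prices) = 53.63·956 + 30.95·228 + 57.11·247 + 27.15·463 = 85003.50.
Deflator = Nominal/Real × 100 = 139360.34/85003.50 × 100 = 163.947.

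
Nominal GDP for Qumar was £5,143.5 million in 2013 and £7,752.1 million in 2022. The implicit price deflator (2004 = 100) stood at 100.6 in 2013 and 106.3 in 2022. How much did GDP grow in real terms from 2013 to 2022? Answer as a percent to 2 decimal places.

Real GDP 2013 = 5143.5 / 1.006 = 5112.82.
Real GDP 2022 = 7752.1 / 1.063 = 7292.66.
Real growth = 7292.66 / 5112.82 − 1 = 0.4263.

42.63%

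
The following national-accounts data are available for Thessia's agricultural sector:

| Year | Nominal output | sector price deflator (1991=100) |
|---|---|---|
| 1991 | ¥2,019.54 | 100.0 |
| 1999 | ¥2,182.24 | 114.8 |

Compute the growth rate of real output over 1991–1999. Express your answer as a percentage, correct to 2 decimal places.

Deflate each year: 1991 → 2019.54/1.000 = 2019.54; 1999 → 2182.24/1.148 = 1900.91.
So real output changed by 1900.91/2019.54 − 1 = -0.0587, i.e. -5.87%.

-5.87%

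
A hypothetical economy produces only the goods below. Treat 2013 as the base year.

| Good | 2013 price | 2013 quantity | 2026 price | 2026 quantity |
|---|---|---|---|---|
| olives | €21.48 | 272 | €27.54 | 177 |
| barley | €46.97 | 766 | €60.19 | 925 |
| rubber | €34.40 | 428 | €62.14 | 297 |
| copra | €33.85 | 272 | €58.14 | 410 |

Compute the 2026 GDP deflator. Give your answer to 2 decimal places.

144.15

Nominal GDP 2026 = 27.54·177 + 60.19·925 + 62.14·297 + 58.14·410 = 102843.31.
Real GDP 2026 (at 2013 prices) = 21.48·177 + 46.97·925 + 34.40·297 + 33.85·410 = 71344.51.
Deflator = Nominal/Real × 100 = 102843.31/71344.51 × 100 = 144.150.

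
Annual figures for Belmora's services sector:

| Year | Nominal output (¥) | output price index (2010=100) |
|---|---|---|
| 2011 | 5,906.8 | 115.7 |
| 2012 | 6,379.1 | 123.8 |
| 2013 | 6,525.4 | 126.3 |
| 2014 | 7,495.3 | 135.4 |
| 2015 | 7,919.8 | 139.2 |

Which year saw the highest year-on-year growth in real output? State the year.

2014

2012: real = 6379.1/1.238 = 5152.75; growth vs 2011 (5105.27) = 0.93%.
2013: real = 6525.4/1.263 = 5166.59; growth vs 2012 (5152.75) = 0.27%.
2014: real = 7495.3/1.354 = 5535.67; growth vs 2013 (5166.59) = 7.14%.
2015: real = 7919.8/1.392 = 5689.51; growth vs 2014 (5535.67) = 2.78%.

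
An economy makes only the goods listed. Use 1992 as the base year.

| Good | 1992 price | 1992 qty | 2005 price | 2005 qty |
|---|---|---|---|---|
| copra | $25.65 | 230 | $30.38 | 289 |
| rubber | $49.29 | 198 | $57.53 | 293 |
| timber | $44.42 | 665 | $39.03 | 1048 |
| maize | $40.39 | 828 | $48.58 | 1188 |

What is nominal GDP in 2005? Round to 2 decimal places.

Nominal GDP 2005 = Σ (p_2005 × q_2005) = 30.38·289 + 57.53·293 + 39.03·1048 + 48.58·1188 = 124252.59.

$124252.59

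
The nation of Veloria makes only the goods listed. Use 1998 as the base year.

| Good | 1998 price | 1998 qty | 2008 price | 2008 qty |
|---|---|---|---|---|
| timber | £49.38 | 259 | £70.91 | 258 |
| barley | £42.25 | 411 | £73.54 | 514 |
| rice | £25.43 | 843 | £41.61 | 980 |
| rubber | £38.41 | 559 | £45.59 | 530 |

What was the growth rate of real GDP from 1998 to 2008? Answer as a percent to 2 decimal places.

Real GDP 1998 = Nominal GDP 1998 = 49.38·259 + 42.25·411 + 25.43·843 + 38.41·559 = 73062.85.
Real GDP 2008 (at 1998 prices) = 49.38·258 + 42.25·514 + 25.43·980 + 38.41·530 = 79735.24.
Real growth = 79735.24/73062.85 − 1 = 0.0913.

9.13%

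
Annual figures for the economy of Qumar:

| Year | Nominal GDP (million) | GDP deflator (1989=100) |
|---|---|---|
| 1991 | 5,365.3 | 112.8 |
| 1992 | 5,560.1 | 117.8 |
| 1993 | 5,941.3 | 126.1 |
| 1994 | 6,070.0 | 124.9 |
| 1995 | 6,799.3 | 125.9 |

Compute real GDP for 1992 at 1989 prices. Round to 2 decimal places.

4,719.95 million

Real GDP 1992 = 5560.1 / 1.178 = 4719.95.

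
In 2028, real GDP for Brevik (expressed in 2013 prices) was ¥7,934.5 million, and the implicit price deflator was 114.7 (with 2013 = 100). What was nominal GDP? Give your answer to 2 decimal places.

Nominal GDP = Real × (implicit price deflator/100) = 7934.5 × 1.147 = 9100.87.

¥9,100.87 million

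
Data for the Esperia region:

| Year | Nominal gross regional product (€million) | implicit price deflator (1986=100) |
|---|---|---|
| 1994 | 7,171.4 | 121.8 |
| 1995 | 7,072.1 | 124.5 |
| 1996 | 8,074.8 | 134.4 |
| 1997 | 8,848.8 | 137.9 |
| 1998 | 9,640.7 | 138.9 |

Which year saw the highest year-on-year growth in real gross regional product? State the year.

1998

1995: real = 7072.1/1.245 = 5680.40; growth vs 1994 (5887.85) = -3.52%.
1996: real = 8074.8/1.344 = 6008.04; growth vs 1995 (5680.40) = 5.77%.
1997: real = 8848.8/1.379 = 6416.82; growth vs 1996 (6008.04) = 6.80%.
1998: real = 9640.7/1.389 = 6940.75; growth vs 1997 (6416.82) = 8.16%.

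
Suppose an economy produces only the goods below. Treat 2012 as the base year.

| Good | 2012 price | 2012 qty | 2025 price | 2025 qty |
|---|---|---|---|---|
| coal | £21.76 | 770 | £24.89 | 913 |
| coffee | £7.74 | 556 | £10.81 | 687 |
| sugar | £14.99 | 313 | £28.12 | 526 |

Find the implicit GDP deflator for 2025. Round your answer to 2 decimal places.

Nominal GDP 2025 = 24.89·913 + 10.81·687 + 28.12·526 = 44942.16.
Real GDP 2025 (at 2012 prices) = 21.76·913 + 7.74·687 + 14.99·526 = 33069.00.
Deflator = Nominal/Real × 100 = 44942.16/33069.00 × 100 = 135.904.

135.90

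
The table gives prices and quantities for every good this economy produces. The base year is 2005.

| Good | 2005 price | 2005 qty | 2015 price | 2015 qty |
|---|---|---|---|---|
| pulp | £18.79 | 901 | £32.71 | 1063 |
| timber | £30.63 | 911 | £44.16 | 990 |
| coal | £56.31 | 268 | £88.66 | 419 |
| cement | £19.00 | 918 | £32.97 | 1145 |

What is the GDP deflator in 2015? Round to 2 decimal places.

Nominal GDP 2015 = 32.71·1063 + 44.16·990 + 88.66·419 + 32.97·1145 = 153388.32.
Real GDP 2015 (at 2005 prices) = 18.79·1063 + 30.63·990 + 56.31·419 + 19.00·1145 = 95646.36.
Deflator = Nominal/Real × 100 = 153388.32/95646.36 × 100 = 160.370.

160.37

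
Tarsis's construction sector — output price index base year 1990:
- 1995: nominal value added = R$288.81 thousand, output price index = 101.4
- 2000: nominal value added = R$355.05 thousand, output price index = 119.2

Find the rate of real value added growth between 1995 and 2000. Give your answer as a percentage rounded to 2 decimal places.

Real value added 1995 = 288.81 / 1.014 = 284.82.
Real value added 2000 = 355.05 / 1.192 = 297.86.
Real growth = 297.86 / 284.82 − 1 = 0.0458.

4.58%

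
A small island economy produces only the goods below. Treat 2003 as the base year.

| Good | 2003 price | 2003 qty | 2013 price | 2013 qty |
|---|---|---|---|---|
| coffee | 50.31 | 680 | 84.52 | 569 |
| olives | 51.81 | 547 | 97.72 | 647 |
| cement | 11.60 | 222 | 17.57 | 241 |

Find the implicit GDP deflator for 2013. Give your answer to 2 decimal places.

177.93

Nominal GDP 2013 = 84.52·569 + 97.72·647 + 17.57·241 = 115551.09.
Real GDP 2013 (at 2003 prices) = 50.31·569 + 51.81·647 + 11.60·241 = 64943.06.
Deflator = Nominal/Real × 100 = 115551.09/64943.06 × 100 = 177.927.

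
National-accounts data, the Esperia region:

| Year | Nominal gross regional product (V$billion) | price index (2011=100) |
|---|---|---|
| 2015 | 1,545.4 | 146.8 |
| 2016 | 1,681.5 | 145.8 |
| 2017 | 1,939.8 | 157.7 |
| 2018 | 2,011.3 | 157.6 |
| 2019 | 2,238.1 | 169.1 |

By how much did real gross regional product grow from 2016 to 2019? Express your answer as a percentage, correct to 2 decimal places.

14.76%

Real gross regional product 2016 = 1681.5/1.458 = 1153.29.
Real gross regional product 2019 = 2238.1/1.691 = 1323.54.
Change = 1323.54/1153.29 − 1 = 0.1476.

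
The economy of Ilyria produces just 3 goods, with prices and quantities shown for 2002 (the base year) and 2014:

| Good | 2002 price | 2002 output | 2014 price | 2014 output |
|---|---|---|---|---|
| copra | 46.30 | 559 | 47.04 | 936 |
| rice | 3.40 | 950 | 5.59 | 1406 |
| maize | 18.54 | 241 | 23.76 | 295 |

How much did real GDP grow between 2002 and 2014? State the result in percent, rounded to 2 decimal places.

Real GDP 2002 = Nominal GDP 2002 = 46.30·559 + 3.40·950 + 18.54·241 = 33579.84.
Real GDP 2014 (at 2002 prices) = 46.30·936 + 3.40·1406 + 18.54·295 = 53586.50.
Real growth = 53586.50/33579.84 − 1 = 0.5958.

59.58%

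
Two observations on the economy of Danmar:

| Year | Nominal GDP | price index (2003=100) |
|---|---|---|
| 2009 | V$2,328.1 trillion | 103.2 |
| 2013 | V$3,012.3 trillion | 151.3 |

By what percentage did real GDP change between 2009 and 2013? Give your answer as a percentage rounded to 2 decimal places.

Real GDP 2009 = 2328.1 / 1.032 = 2255.91.
Real GDP 2013 = 3012.3 / 1.513 = 1990.95.
Real growth = 1990.95 / 2255.91 − 1 = -0.1175.

-11.75%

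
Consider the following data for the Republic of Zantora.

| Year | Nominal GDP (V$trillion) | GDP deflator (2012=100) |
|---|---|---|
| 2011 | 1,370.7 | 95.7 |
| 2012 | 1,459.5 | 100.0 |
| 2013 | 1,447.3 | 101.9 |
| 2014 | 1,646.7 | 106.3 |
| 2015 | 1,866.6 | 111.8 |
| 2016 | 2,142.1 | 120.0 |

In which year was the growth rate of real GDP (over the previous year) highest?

2014

2012: real = 1459.5/1.000 = 1459.50; growth vs 2011 (1432.29) = 1.90%.
2013: real = 1447.3/1.019 = 1420.31; growth vs 2012 (1459.50) = -2.69%.
2014: real = 1646.7/1.063 = 1549.11; growth vs 2013 (1420.31) = 9.07%.
2015: real = 1866.6/1.118 = 1669.59; growth vs 2014 (1549.11) = 7.78%.
2016: real = 2142.1/1.200 = 1785.08; growth vs 2015 (1669.59) = 6.92%.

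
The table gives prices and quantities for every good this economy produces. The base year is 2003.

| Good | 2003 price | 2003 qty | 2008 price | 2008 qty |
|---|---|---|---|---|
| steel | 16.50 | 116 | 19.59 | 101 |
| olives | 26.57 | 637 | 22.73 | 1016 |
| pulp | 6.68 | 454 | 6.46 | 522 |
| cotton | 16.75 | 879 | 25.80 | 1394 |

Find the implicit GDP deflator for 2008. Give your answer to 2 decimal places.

Nominal GDP 2008 = 19.59·101 + 22.73·1016 + 6.46·522 + 25.80·1394 = 64409.59.
Real GDP 2008 (at 2003 prices) = 16.50·101 + 26.57·1016 + 6.68·522 + 16.75·1394 = 55498.08.
Deflator = Nominal/Real × 100 = 64409.59/55498.08 × 100 = 116.057.

116.06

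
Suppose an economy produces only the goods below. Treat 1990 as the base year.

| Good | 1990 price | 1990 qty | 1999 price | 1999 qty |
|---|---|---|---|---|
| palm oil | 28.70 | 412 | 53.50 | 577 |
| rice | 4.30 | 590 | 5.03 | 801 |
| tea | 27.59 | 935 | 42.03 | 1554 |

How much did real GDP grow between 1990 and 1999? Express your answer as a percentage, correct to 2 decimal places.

Real GDP 1990 = Nominal GDP 1990 = 28.70·412 + 4.30·590 + 27.59·935 = 40158.05.
Real GDP 1999 (at 1990 prices) = 28.70·577 + 4.30·801 + 27.59·1554 = 62879.06.
Real growth = 62879.06/40158.05 − 1 = 0.5658.

56.58%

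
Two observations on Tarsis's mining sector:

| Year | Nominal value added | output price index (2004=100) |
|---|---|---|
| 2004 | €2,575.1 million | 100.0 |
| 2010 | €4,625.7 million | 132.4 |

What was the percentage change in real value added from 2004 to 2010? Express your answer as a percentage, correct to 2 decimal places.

Real value added 2004 = 2575.1 / 1.000 = 2575.10.
Real value added 2010 = 4625.7 / 1.324 = 3493.73.
Real growth = 3493.73 / 2575.10 − 1 = 0.3567.

35.67%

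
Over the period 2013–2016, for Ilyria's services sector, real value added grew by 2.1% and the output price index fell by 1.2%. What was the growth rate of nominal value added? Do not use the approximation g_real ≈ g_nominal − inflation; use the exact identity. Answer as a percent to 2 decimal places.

0.87%

(1 + g_nom) = (1 + g_real)(1 + π) = 1.0210 × 0.9880 = 1.00875.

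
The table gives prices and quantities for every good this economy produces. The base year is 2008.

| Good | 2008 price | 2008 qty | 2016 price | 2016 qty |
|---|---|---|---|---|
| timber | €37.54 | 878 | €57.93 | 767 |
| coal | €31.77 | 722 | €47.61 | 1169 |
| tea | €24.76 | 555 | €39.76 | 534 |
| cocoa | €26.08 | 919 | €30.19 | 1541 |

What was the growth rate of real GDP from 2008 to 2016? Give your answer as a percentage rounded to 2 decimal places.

27.49%

Real GDP 2008 = Nominal GDP 2008 = 37.54·878 + 31.77·722 + 24.76·555 + 26.08·919 = 93607.38.
Real GDP 2016 (at 2008 prices) = 37.54·767 + 31.77·1169 + 24.76·534 + 26.08·1541 = 119343.43.
Real growth = 119343.43/93607.38 − 1 = 0.2749.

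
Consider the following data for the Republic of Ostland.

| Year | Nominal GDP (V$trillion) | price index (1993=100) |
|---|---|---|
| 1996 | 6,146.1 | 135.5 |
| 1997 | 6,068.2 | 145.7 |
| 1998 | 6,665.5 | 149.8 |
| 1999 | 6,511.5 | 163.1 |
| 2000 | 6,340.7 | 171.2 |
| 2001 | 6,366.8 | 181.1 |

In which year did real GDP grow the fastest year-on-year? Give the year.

1998

1997: real = 6068.2/1.457 = 4164.86; growth vs 1996 (4535.87) = -8.18%.
1998: real = 6665.5/1.498 = 4449.60; growth vs 1997 (4164.86) = 6.84%.
1999: real = 6511.5/1.631 = 3992.34; growth vs 1998 (4449.60) = -10.28%.
2000: real = 6340.7/1.712 = 3703.68; growth vs 1999 (3992.34) = -7.23%.
2001: real = 6366.8/1.811 = 3515.63; growth vs 2000 (3703.68) = -5.08%.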